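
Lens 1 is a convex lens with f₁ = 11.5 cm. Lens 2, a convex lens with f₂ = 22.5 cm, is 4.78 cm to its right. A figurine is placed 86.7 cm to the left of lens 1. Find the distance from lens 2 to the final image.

6.16 cm

Lens 1: 1/d_i1 = 1/f₁ − 1/d_o1 = 1/(11.5) − 1/(86.7) = 0.07542, so d_i1 = 13.26 cm.
The intermediate image is 13.26 cm to the right of lens 1, which lies 8.480 cm to the right of lens 2 — a virtual object — so d_o2 = −8.480 cm.
Lens 2: 1/d_i2 = 1/f₂ − 1/d_o2 = 1/(22.5) − 1/(-8.480) = 0.1624, so d_i2 = 6.16 cm.
The final image is real, 6.16 cm to the right of lens 2 (overall magnification ≈ -0.11).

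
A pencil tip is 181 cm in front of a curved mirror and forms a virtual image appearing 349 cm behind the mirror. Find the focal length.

f = 376 cm (concave)

Virtual image ⇒ d_i = −349 cm.
1/f = 1/d_o + 1/d_i = 1/(181) + 1/(-349) = 0.002660, so f = 376 cm.
Since f is positive, the curved mirror is concave.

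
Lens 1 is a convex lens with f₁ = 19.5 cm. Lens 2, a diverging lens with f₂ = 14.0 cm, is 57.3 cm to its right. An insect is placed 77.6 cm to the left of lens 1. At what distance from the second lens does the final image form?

Lens 1: 1/d_i1 = 1/f₁ − 1/d_o1 = 1/(19.5) − 1/(77.6) = 0.03840, so d_i1 = 26.04 cm.
The intermediate image is 26.04 cm to the right of lens 1, which is 57.3 − (26.04) = 31.26 cm to the left of lens 2, so d_o2 = +31.26 cm.
Lens 2 is diverging, so f₂ = −14.0 cm.
Lens 2: 1/d_i2 = 1/f₂ − 1/d_o2 = 1/(-14.0) − 1/(31.26) = -0.1034, so d_i2 = -9.67 cm.
The final image is virtual, 9.67 cm to the left of lens 2 (overall magnification ≈ -0.10).

9.67 cm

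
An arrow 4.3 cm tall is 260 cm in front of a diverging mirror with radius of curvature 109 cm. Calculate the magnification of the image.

m = +0.173

f = R/2 = 109/2 = 54.50 cm; for a diverging mirror, f = -54.50 cm.
1/d_i = 1/f − 1/d_o = 1/(-54.50) − 1/(260) = -0.02219, so d_i = -45.06 cm.
m = −d_i/d_o = −(-45.06)/(260) = +0.173.
The image is virtual, upright and reduced, behind the mirror.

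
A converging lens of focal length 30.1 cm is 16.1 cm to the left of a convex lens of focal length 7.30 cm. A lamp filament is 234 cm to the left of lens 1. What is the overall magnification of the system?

m = -0.0419

Lens 1: 1/d_i1 = 1/(30.1) − 1/(234) = 0.02895, so d_i1 = 34.54 cm; m₁ = −d_i1/d_o1 = -0.1476.
d_o2 = 16.1 − (34.54) = -18.44 cm (virtual object).
Lens 2: 1/d_i2 = 1/(7.30) − 1/(-18.44) = 0.1912, so d_i2 = 5.230 cm; m₂ = −d_i2/d_o2 = +0.2836.
m = m₁·m₂ = (-0.1476)(+0.2836) = -0.0419.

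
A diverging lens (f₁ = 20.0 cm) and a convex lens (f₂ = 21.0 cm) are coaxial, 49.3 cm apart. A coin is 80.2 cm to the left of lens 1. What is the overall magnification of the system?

f₁ = −20.0 cm (diverging).
Lens 1: 1/d_i1 = 1/(-20.0) − 1/(80.2) = -0.06247, so d_i1 = -16.01 cm; m₁ = −d_i1/d_o1 = +0.1996.
d_o2 = 49.3 − (-16.01) = 65.31 cm.
Lens 2: 1/d_i2 = 1/(21.0) − 1/(65.31) = 0.03231, so d_i2 = 30.95 cm; m₂ = −d_i2/d_o2 = -0.4739.
m = m₁·m₂ = (+0.1996)(-0.4739) = -0.0946.

m = -0.0946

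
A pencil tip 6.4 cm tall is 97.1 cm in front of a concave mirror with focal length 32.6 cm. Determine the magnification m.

1/d_i = 1/f − 1/d_o = 1/(32.60) − 1/(97.1) = 0.02038, so d_i = 49.08 cm.
m = −d_i/d_o = −(49.08)/(97.1) = -0.505.
The image is real, inverted and reduced, in front of the mirror.

m = -0.505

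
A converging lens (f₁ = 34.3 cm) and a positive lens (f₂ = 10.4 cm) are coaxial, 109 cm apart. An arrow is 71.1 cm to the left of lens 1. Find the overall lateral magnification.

m = +0.300

Lens 1: 1/d_i1 = 1/(34.3) − 1/(71.1) = 0.01509, so d_i1 = 66.27 cm; m₁ = −d_i1/d_o1 = -0.9321.
d_o2 = 109 − (66.27) = 42.73 cm.
Lens 2: 1/d_i2 = 1/(10.4) − 1/(42.73) = 0.07275, so d_i2 = 13.75 cm; m₂ = −d_i2/d_o2 = -0.3217.
m = m₁·m₂ = (-0.9321)(-0.3217) = +0.300.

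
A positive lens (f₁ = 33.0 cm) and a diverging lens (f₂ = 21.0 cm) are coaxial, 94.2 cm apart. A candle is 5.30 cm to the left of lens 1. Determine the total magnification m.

Lens 1: 1/d_i1 = 1/(33.0) − 1/(5.30) = -0.1584, so d_i1 = -6.314 cm; m₁ = −d_i1/d_o1 = +1.191.
d_o2 = 94.2 − (-6.314) = 100.5 cm.
f₂ = −21.0 cm (diverging).
Lens 2: 1/d_i2 = 1/(-21.0) − 1/(100.5) = -0.05757, so d_i2 = -17.37 cm; m₂ = −d_i2/d_o2 = +0.1728.
m = m₁·m₂ = (+1.191)(+0.1728) = +0.206.

m = +0.206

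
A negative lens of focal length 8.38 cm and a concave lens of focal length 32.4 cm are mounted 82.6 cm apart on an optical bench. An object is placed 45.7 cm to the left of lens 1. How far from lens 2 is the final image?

Lens 1 is diverging, so f₁ = −8.38 cm.
Lens 1: 1/d_i1 = 1/f₁ − 1/d_o1 = 1/(-8.38) − 1/(45.7) = -0.1412, so d_i1 = -7.081 cm.
The intermediate image is 7.081 cm to the left of lens 1 (virtual), which is 82.6 − (-7.081) = 89.68 cm to the left of lens 2, so d_o2 = +89.68 cm.
Lens 2 is diverging, so f₂ = −32.4 cm.
Lens 2: 1/d_i2 = 1/f₂ − 1/d_o2 = 1/(-32.4) − 1/(89.68) = -0.04201, so d_i2 = -23.8 cm.
The final image is virtual, 23.8 cm to the left of lens 2 (overall magnification ≈ 0.041).

23.8 cm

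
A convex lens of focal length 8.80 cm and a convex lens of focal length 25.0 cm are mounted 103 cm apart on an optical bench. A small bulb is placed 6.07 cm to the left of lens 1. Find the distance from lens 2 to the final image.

Lens 1: 1/d_i1 = 1/f₁ − 1/d_o1 = 1/(8.80) − 1/(6.07) = -0.05111, so d_i1 = -19.57 cm.
The intermediate image is 19.57 cm to the left of lens 1 (virtual), which is 103 − (-19.57) = 122.6 cm to the left of lens 2, so d_o2 = +122.6 cm.
Lens 2: 1/d_i2 = 1/f₂ − 1/d_o2 = 1/(25.0) − 1/(122.6) = 0.03184, so d_i2 = 31.4 cm.
The final image is real, 31.4 cm to the right of lens 2 (overall magnification ≈ -0.83).

31.4 cm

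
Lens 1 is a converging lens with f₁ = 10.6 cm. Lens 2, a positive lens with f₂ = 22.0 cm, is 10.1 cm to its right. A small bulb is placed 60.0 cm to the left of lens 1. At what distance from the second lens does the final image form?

2.46 cm

Lens 1: 1/d_i1 = 1/f₁ − 1/d_o1 = 1/(10.6) − 1/(60.0) = 0.07767, so d_i1 = 12.87 cm.
The intermediate image is 12.87 cm to the right of lens 1, which lies 2.770 cm to the right of lens 2 — a virtual object — so d_o2 = −2.770 cm.
Lens 2: 1/d_i2 = 1/f₂ − 1/d_o2 = 1/(22.0) − 1/(-2.770) = 0.4065, so d_i2 = 2.46 cm.
The final image is real, 2.46 cm to the right of lens 2 (overall magnification ≈ -0.19).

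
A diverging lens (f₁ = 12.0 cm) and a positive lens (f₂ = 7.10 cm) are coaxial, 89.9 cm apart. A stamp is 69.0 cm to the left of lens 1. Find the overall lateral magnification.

f₁ = −12.0 cm (diverging).
Lens 1: 1/d_i1 = 1/(-12.0) − 1/(69.0) = -0.09783, so d_i1 = -10.22 cm; m₁ = −d_i1/d_o1 = +0.1481.
d_o2 = 89.9 − (-10.22) = 100.1 cm.
Lens 2: 1/d_i2 = 1/(7.10) − 1/(100.1) = 0.1309, so d_i2 = 7.642 cm; m₂ = −d_i2/d_o2 = -0.07634.
m = m₁·m₂ = (+0.1481)(-0.07634) = -0.0113.

m = -0.0113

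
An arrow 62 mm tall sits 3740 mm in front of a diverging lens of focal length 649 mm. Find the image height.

For a diverging lens, f = -649 mm.
1/d_i = 1/f − 1/d_o = 1/(-649.0) − 1/(3740) = -0.001808, so d_i = -553.0 mm.
m = −d_i/d_o = +0.1479.
|h_i| = |m|·h_o = 0.1479 × 62 = 9.17 mm. The image is virtual, upright and reduced, on the same side as the object.

9.17 mm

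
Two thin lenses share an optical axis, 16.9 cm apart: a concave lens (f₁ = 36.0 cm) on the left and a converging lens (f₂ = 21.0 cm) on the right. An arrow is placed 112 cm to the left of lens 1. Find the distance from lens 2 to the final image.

Lens 1 is diverging, so f₁ = −36.0 cm.
Lens 1: 1/d_i1 = 1/f₁ − 1/d_o1 = 1/(-36.0) − 1/(112) = -0.03671, so d_i1 = -27.24 cm.
The intermediate image is 27.24 cm to the left of lens 1 (virtual), which is 16.9 − (-27.24) = 44.14 cm to the left of lens 2, so d_o2 = +44.14 cm.
Lens 2: 1/d_i2 = 1/f₂ − 1/d_o2 = 1/(21.0) − 1/(44.14) = 0.02496, so d_i2 = 40.1 cm.
The final image is real, 40.1 cm to the right of lens 2 (overall magnification ≈ -0.22).

40.1 cm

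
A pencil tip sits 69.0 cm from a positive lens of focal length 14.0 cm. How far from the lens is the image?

17.6 cm

Lens equation: 1/d_i = 1/f − 1/d_o = 1/(14.00) − 1/(69.0) = 0.07143 − 0.01449 = 0.05694, so d_i = 17.6 cm.
The image is real, inverted and reduced, on the far side of the lens.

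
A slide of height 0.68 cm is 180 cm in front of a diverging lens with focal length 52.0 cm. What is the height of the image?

0.152 cm

For a diverging lens, f = -52.0 cm.
1/d_i = 1/f − 1/d_o = 1/(-52.00) − 1/(180) = -0.02479, so d_i = -40.34 cm.
m = −d_i/d_o = +0.2241.
|h_i| = |m|·h_o = 0.2241 × 0.68 = 0.152 cm. The image is virtual, upright and reduced, on the same side as the object.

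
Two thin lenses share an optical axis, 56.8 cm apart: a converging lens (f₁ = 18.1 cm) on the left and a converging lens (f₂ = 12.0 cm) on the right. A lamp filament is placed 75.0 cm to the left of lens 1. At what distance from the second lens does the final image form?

18.9 cm

Lens 1: 1/d_i1 = 1/f₁ − 1/d_o1 = 1/(18.1) − 1/(75.0) = 0.04192, so d_i1 = 23.86 cm.
The intermediate image is 23.86 cm to the right of lens 1, which is 56.8 − (23.86) = 32.94 cm to the left of lens 2, so d_o2 = +32.94 cm.
Lens 2: 1/d_i2 = 1/f₂ − 1/d_o2 = 1/(12.0) − 1/(32.94) = 0.05298, so d_i2 = 18.9 cm.
The final image is real, 18.9 cm to the right of lens 2 (overall magnification ≈ 0.18).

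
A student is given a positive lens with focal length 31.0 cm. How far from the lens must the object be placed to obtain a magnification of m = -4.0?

m = −d_i/d_o ⇒ d_i = −m·d_o.
1/f = 1/d_o + 1/d_i = 1/d_o − 1/(m·d_o) = (1 − 1/m)/d_o, so d_o = f(1 − 1/m) = (31.00)(1 − 1/(-4.0)) = 38.8 cm.

38.8 cm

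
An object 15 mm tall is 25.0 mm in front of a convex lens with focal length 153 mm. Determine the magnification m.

m = +1.20

1/d_i = 1/f − 1/d_o = 1/(153.0) − 1/(25.0) = -0.03346, so d_i = -29.88 mm.
m = −d_i/d_o = −(-29.88)/(25.0) = +1.20.
The image is virtual, upright and enlarged, on the same side as the object.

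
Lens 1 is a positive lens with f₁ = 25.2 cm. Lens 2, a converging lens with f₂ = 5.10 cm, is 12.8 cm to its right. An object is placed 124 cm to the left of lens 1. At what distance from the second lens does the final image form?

Lens 1: 1/d_i1 = 1/f₁ − 1/d_o1 = 1/(25.2) − 1/(124) = 0.03162, so d_i1 = 31.63 cm.
The intermediate image is 31.63 cm to the right of lens 1, which lies 18.83 cm to the right of lens 2 — a virtual object — so d_o2 = −18.83 cm.
Lens 2: 1/d_i2 = 1/f₂ − 1/d_o2 = 1/(5.10) − 1/(-18.83) = 0.2492, so d_i2 = 4.01 cm.
The final image is real, 4.01 cm to the right of lens 2 (overall magnification ≈ -0.054).

4.01 cm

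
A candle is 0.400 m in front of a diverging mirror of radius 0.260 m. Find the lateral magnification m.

f = R/2 = 0.260/2 = 0.1300 m; for a diverging mirror, f = -0.1300 m.
1/d_i = 1/f − 1/d_o = 1/(-0.1300) − 1/(0.400) = -10.19, so d_i = -0.09811 m.
m = −d_i/d_o = −(-0.09811)/(0.400) = +0.245.
The image is virtual, upright and reduced, behind the mirror.

m = +0.245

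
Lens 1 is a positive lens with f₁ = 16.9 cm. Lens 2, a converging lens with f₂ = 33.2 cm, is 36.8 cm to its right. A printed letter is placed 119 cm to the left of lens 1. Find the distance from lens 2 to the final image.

Lens 1: 1/d_i1 = 1/f₁ − 1/d_o1 = 1/(16.9) − 1/(119) = 0.05077, so d_i1 = 19.70 cm.
The intermediate image is 19.70 cm to the right of lens 1, which is 36.8 − (19.70) = 17.10 cm to the left of lens 2, so d_o2 = +17.10 cm.
Lens 2: 1/d_i2 = 1/f₂ − 1/d_o2 = 1/(33.2) − 1/(17.10) = -0.02836, so d_i2 = -35.3 cm.
The final image is virtual, 35.3 cm to the left of lens 2 (overall magnification ≈ -0.34).

35.3 cm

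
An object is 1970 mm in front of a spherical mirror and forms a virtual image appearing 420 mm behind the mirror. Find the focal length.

f = -534 mm (convex)

Virtual image ⇒ d_i = −420 mm.
1/f = 1/d_o + 1/d_i = 1/(1970) + 1/(-420) = -0.001873, so f = -534 mm.
Since f is negative, the spherical mirror is convex.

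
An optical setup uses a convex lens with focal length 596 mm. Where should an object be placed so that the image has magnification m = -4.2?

m = −d_i/d_o ⇒ d_i = −m·d_o.
1/f = 1/d_o + 1/d_i = 1/d_o − 1/(m·d_o) = (1 − 1/m)/d_o, so d_o = f(1 − 1/m) = (596.0)(1 − 1/(-4.2)) = 738 mm.

738 mm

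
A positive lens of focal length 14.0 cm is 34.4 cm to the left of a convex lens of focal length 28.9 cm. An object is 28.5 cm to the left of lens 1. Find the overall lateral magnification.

m = -1.27

Lens 1: 1/d_i1 = 1/(14.0) − 1/(28.5) = 0.03634, so d_i1 = 27.52 cm; m₁ = −d_i1/d_o1 = -0.9656.
d_o2 = 34.4 − (27.52) = 6.880 cm.
Lens 2: 1/d_i2 = 1/(28.9) − 1/(6.880) = -0.1107, so d_i2 = -9.030 cm; m₂ = −d_i2/d_o2 = +1.312.
m = m₁·m₂ = (-0.9656)(+1.312) = -1.27.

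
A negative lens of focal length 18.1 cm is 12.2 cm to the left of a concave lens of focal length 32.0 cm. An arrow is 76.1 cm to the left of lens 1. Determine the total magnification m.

m = +0.105

f₁ = −18.1 cm (diverging).
Lens 1: 1/d_i1 = 1/(-18.1) − 1/(76.1) = -0.06839, so d_i1 = -14.62 cm; m₁ = −d_i1/d_o1 = +0.1921.
d_o2 = 12.2 − (-14.62) = 26.82 cm.
f₂ = −32.0 cm (diverging).
Lens 2: 1/d_i2 = 1/(-32.0) − 1/(26.82) = -0.06854, so d_i2 = -14.59 cm; m₂ = −d_i2/d_o2 = +0.5440.
m = m₁·m₂ = (+0.1921)(+0.5440) = +0.105.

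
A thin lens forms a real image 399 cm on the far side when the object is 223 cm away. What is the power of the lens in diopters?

P = +0.699 D

d_i = +399 cm.
1/f = 1/d_o + 1/d_i = 1/(223) + 1/(399) = 0.006991 cm⁻¹.
f = 143.0 cm = 1.430 m, so P = 1/f = +0.699 D.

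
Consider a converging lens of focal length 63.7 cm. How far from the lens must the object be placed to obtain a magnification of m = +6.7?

54.2 cm

m = −d_i/d_o ⇒ d_i = −m·d_o.
1/f = 1/d_o + 1/d_i = 1/d_o − 1/(m·d_o) = (1 − 1/m)/d_o, so d_o = f(1 − 1/m) = (63.70)(1 − 1/(+6.7)) = 54.2 cm.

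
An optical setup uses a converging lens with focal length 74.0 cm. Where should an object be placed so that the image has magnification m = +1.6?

m = −d_i/d_o ⇒ d_i = −m·d_o.
1/f = 1/d_o + 1/d_i = 1/d_o − 1/(m·d_o) = (1 − 1/m)/d_o, so d_o = f(1 − 1/m) = (74.00)(1 − 1/(+1.6)) = 27.8 cm.

27.8 cm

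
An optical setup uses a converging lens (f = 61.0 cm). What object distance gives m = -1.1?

116 cm

m = −d_i/d_o ⇒ d_i = −m·d_o.
1/f = 1/d_o + 1/d_i = 1/d_o − 1/(m·d_o) = (1 − 1/m)/d_o, so d_o = f(1 − 1/m) = (61.00)(1 − 1/(-1.1)) = 116 cm.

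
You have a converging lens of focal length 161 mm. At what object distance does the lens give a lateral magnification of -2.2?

234 mm

m = −d_i/d_o ⇒ d_i = −m·d_o.
1/f = 1/d_o + 1/d_i = 1/d_o − 1/(m·d_o) = (1 − 1/m)/d_o, so d_o = f(1 − 1/m) = (161.0)(1 − 1/(-2.2)) = 234 mm.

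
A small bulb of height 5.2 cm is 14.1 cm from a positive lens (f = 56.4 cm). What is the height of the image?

1/d_i = 1/f − 1/d_o = 1/(56.40) − 1/(14.1) = -0.05319, so d_i = -18.80 cm.
m = −d_i/d_o = +1.333.
|h_i| = |m|·h_o = 1.333 × 5.2 = 6.93 cm. The image is virtual, upright and enlarged, on the same side as the object.

6.93 cm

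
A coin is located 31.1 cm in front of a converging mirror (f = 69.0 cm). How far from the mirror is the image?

56.6 cm

Mirror equation: 1/s_i = 1/f − 1/s_o = 1/(69.00) − 1/(31.1) = 0.01449 − 0.03215 = -0.01766, so s_i = -56.6 cm.
The image is virtual, upright and enlarged, behind the mirror.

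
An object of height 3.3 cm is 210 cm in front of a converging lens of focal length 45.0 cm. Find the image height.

0.900 cm

1/d_i = 1/f − 1/d_o = 1/(45.00) − 1/(210) = 0.01746, so d_i = 57.27 cm.
m = −d_i/d_o = -0.2727.
|h_i| = |m|·h_o = 0.2727 × 3.3 = 0.900 cm. The image is real, inverted and reduced, on the far side of the lens.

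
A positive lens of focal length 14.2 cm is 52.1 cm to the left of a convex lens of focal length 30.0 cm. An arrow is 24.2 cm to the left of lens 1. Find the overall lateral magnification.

m = -3.47

Lens 1: 1/d_i1 = 1/(14.2) − 1/(24.2) = 0.02910, so d_i1 = 34.36 cm; m₁ = −d_i1/d_o1 = -1.420.
d_o2 = 52.1 − (34.36) = 17.74 cm.
Lens 2: 1/d_i2 = 1/(30.0) − 1/(17.74) = -0.02304, so d_i2 = -43.41 cm; m₂ = −d_i2/d_o2 = +2.447.
m = m₁·m₂ = (-1.420)(+2.447) = -3.47.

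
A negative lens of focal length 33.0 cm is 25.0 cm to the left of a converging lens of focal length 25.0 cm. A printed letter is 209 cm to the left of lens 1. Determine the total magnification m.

f₁ = −33.0 cm (diverging).
Lens 1: 1/d_i1 = 1/(-33.0) − 1/(209) = -0.03509, so d_i1 = -28.50 cm; m₁ = −d_i1/d_o1 = +0.1364.
d_o2 = 25.0 − (-28.50) = 53.50 cm.
Lens 2: 1/d_i2 = 1/(25.0) − 1/(53.50) = 0.02131, so d_i2 = 46.93 cm; m₂ = −d_i2/d_o2 = -0.8772.
m = m₁·m₂ = (+0.1364)(-0.8772) = -0.120.

m = -0.120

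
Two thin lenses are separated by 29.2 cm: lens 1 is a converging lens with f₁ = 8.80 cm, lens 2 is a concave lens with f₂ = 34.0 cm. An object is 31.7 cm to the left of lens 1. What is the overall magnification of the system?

Lens 1: 1/d_i1 = 1/(8.80) − 1/(31.7) = 0.08209, so d_i1 = 12.18 cm; m₁ = −d_i1/d_o1 = -0.3842.
d_o2 = 29.2 − (12.18) = 17.02 cm.
f₂ = −34.0 cm (diverging).
Lens 2: 1/d_i2 = 1/(-34.0) − 1/(17.02) = -0.08817, so d_i2 = -11.34 cm; m₂ = −d_i2/d_o2 = +0.6664.
m = m₁·m₂ = (-0.3842)(+0.6664) = -0.256.

m = -0.256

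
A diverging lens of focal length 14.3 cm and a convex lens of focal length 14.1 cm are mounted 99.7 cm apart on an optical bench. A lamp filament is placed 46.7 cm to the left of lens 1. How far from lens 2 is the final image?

Lens 1 is diverging, so f₁ = −14.3 cm.
Lens 1: 1/d_i1 = 1/f₁ − 1/d_o1 = 1/(-14.3) − 1/(46.7) = -0.09134, so d_i1 = -10.95 cm.
The intermediate image is 10.95 cm to the left of lens 1 (virtual), which is 99.7 − (-10.95) = 110.7 cm to the left of lens 2, so d_o2 = +110.7 cm.
Lens 2: 1/d_i2 = 1/f₂ − 1/d_o2 = 1/(14.1) − 1/(110.7) = 0.06189, so d_i2 = 16.2 cm.
The final image is real, 16.2 cm to the right of lens 2 (overall magnification ≈ -0.034).

16.2 cm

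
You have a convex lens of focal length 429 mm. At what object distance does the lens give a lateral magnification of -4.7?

520 mm

m = −d_i/d_o ⇒ d_i = −m·d_o.
1/f = 1/d_o + 1/d_i = 1/d_o − 1/(m·d_o) = (1 − 1/m)/d_o, so d_o = f(1 − 1/m) = (429.0)(1 − 1/(-4.7)) = 520 mm.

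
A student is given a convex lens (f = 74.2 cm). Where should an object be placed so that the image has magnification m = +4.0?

m = −d_i/d_o ⇒ d_i = −m·d_o.
1/f = 1/d_o + 1/d_i = 1/d_o − 1/(m·d_o) = (1 − 1/m)/d_o, so d_o = f(1 − 1/m) = (74.20)(1 − 1/(+4.0)) = 55.7 cm.

55.7 cm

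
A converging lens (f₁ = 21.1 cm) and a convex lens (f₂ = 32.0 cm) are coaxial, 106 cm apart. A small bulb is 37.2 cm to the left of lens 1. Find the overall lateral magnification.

m = +1.66

Lens 1: 1/d_i1 = 1/(21.1) − 1/(37.2) = 0.02051, so d_i1 = 48.75 cm; m₁ = −d_i1/d_o1 = -1.310.
d_o2 = 106 − (48.75) = 57.25 cm.
Lens 2: 1/d_i2 = 1/(32.0) − 1/(57.25) = 0.01378, so d_i2 = 72.55 cm; m₂ = −d_i2/d_o2 = -1.267.
m = m₁·m₂ = (-1.310)(-1.267) = +1.66.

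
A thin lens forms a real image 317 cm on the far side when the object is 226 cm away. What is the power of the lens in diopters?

d_i = +317 cm.
1/f = 1/d_o + 1/d_i = 1/(226) + 1/(317) = 0.007579 cm⁻¹.
f = 131.9 cm = 1.319 m, so P = 1/f = +0.758 D.

P = +0.758 D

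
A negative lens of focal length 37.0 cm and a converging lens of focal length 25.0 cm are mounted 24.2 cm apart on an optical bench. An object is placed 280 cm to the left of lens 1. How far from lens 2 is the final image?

44.6 cm

Lens 1 is diverging, so f₁ = −37.0 cm.
Lens 1: 1/d_i1 = 1/f₁ − 1/d_o1 = 1/(-37.0) − 1/(280) = -0.03060, so d_i1 = -32.68 cm.
The intermediate image is 32.68 cm to the left of lens 1 (virtual), which is 24.2 − (-32.68) = 56.88 cm to the left of lens 2, so d_o2 = +56.88 cm.
Lens 2: 1/d_i2 = 1/f₂ − 1/d_o2 = 1/(25.0) − 1/(56.88) = 0.02242, so d_i2 = 44.6 cm.
The final image is real, 44.6 cm to the right of lens 2 (overall magnification ≈ -0.092).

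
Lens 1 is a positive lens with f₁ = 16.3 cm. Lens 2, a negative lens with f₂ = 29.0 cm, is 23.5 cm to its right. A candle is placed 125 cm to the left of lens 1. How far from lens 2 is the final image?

Lens 1: 1/d_i1 = 1/f₁ − 1/d_o1 = 1/(16.3) − 1/(125) = 0.05335, so d_i1 = 18.74 cm.
The intermediate image is 18.74 cm to the right of lens 1, which is 23.5 − (18.74) = 4.760 cm to the left of lens 2, so d_o2 = +4.760 cm.
Lens 2 is diverging, so f₂ = −29.0 cm.
Lens 2: 1/d_i2 = 1/f₂ − 1/d_o2 = 1/(-29.0) − 1/(4.760) = -0.2446, so d_i2 = -4.09 cm.
The final image is virtual, 4.09 cm to the left of lens 2 (overall magnification ≈ -0.13).

4.09 cm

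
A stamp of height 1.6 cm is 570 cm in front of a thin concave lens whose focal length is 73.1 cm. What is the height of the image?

For a concave lens, f = -73.1 cm.
1/d_i = 1/f − 1/d_o = 1/(-73.10) − 1/(570) = -0.01543, so d_i = -64.79 cm.
m = −d_i/d_o = +0.1137.
|h_i| = |m|·h_o = 0.1137 × 1.6 = 0.182 cm. The image is virtual, upright and reduced, on the same side as the object.

0.182 cm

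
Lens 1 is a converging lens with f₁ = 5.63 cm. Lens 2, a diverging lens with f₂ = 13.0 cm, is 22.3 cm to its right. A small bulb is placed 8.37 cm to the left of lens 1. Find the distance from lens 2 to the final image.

Lens 1: 1/d_i1 = 1/f₁ − 1/d_o1 = 1/(5.63) − 1/(8.37) = 0.05815, so d_i1 = 17.20 cm.
The intermediate image is 17.20 cm to the right of lens 1, which is 22.3 − (17.20) = 5.100 cm to the left of lens 2, so d_o2 = +5.100 cm.
Lens 2 is diverging, so f₂ = −13.0 cm.
Lens 2: 1/d_i2 = 1/f₂ − 1/d_o2 = 1/(-13.0) − 1/(5.100) = -0.2730, so d_i2 = -3.66 cm.
The final image is virtual, 3.66 cm to the left of lens 2 (overall magnification ≈ -1.5).

3.66 cm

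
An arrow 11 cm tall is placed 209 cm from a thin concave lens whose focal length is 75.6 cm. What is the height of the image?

2.92 cm

For a concave lens, f = -75.6 cm.
1/d_i = 1/f − 1/d_o = 1/(-75.60) − 1/(209) = -0.01801, so d_i = -55.52 cm.
m = −d_i/d_o = +0.2656.
|h_i| = |m|·h_o = 0.2656 × 11 = 2.92 cm. The image is virtual, upright and reduced, on the same side as the object.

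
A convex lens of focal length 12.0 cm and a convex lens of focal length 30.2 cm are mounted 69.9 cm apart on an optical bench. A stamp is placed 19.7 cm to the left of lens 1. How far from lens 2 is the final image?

132 cm

Lens 1: 1/d_i1 = 1/f₁ − 1/d_o1 = 1/(12.0) − 1/(19.7) = 0.03257, so d_i1 = 30.70 cm.
The intermediate image is 30.70 cm to the right of lens 1, which is 69.9 − (30.70) = 39.20 cm to the left of lens 2, so d_o2 = +39.20 cm.
Lens 2: 1/d_i2 = 1/f₂ − 1/d_o2 = 1/(30.2) − 1/(39.20) = 0.007602, so d_i2 = 132 cm.
The final image is real, 132 cm to the right of lens 2 (overall magnification ≈ 5.2).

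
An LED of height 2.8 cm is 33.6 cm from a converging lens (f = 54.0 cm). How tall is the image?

1/d_i = 1/f − 1/d_o = 1/(54.00) − 1/(33.6) = -0.01124, so d_i = -88.94 cm.
m = −d_i/d_o = +2.647.
|h_i| = |m|·h_o = 2.647 × 2.8 = 7.41 cm. The image is virtual, upright and enlarged, on the same side as the object.

7.41 cm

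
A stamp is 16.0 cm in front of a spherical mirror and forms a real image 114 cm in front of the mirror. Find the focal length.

f = 14.0 cm (concave)

Real image ⇒ d_i = +114 cm.
1/f = 1/d_o + 1/d_i = 1/(16.0) + 1/(114) = 0.07127, so f = 14.0 cm.
Since f is positive, the spherical mirror is concave.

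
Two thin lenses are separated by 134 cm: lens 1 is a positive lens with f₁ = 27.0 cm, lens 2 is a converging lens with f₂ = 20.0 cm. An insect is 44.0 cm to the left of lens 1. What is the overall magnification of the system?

Lens 1: 1/d_i1 = 1/(27.0) − 1/(44.0) = 0.01431, so d_i1 = 69.88 cm; m₁ = −d_i1/d_o1 = -1.588.
d_o2 = 134 − (69.88) = 64.12 cm.
Lens 2: 1/d_i2 = 1/(20.0) − 1/(64.12) = 0.03440, so d_i2 = 29.07 cm; m₂ = −d_i2/d_o2 = -0.4533.
m = m₁·m₂ = (-1.588)(-0.4533) = +0.720.

m = +0.720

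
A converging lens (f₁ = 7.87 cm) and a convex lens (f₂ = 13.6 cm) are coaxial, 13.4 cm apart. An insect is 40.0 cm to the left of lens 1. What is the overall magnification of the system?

Lens 1: 1/d_i1 = 1/(7.87) − 1/(40.0) = 0.1021, so d_i1 = 9.798 cm; m₁ = −d_i1/d_o1 = -0.2450.
d_o2 = 13.4 − (9.798) = 3.602 cm.
Lens 2: 1/d_i2 = 1/(13.6) − 1/(3.602) = -0.2041, so d_i2 = -4.900 cm; m₂ = −d_i2/d_o2 = +1.360.
m = m₁·m₂ = (-0.2450)(+1.360) = -0.333.

m = -0.333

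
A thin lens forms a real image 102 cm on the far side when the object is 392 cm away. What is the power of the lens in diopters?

P = +1.24 D

d_i = +102 cm.
1/f = 1/d_o + 1/d_i = 1/(392) + 1/(102) = 0.01235 cm⁻¹.
f = 80.94 cm = 0.8094 m, so P = 1/f = +1.24 D.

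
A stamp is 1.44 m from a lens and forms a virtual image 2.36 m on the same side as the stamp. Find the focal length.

Virtual image ⇒ d_i = −2.36 m.
1/f = 1/d_o + 1/d_i = 1/(1.44) + 1/(-2.36) = 0.2707, so f = 3.69 m.
Since f is positive, the lens is converging.

f = 3.69 m (converging)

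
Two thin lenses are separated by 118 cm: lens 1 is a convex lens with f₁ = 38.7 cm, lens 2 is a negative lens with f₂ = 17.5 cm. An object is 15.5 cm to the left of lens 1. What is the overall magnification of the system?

Lens 1: 1/d_i1 = 1/(38.7) − 1/(15.5) = -0.03868, so d_i1 = -25.86 cm; m₁ = −d_i1/d_o1 = +1.668.
d_o2 = 118 − (-25.86) = 143.9 cm.
f₂ = −17.5 cm (diverging).
Lens 2: 1/d_i2 = 1/(-17.5) − 1/(143.9) = -0.06409, so d_i2 = -15.60 cm; m₂ = −d_i2/d_o2 = +0.1084.
m = m₁·m₂ = (+1.668)(+0.1084) = +0.181.

m = +0.181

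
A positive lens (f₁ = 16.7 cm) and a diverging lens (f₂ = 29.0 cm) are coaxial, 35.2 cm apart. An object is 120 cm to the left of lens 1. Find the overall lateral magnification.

m = -0.105

Lens 1: 1/d_i1 = 1/(16.7) − 1/(120) = 0.05155, so d_i1 = 19.40 cm; m₁ = −d_i1/d_o1 = -0.1617.
d_o2 = 35.2 − (19.40) = 15.80 cm.
f₂ = −29.0 cm (diverging).
Lens 2: 1/d_i2 = 1/(-29.0) − 1/(15.80) = -0.09777, so d_i2 = -10.23 cm; m₂ = −d_i2/d_o2 = +0.6473.
m = m₁·m₂ = (-0.1617)(+0.6473) = -0.105.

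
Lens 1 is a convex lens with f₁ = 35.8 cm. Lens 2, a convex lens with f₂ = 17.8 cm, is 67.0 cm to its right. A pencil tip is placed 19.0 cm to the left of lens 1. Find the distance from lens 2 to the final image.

Lens 1: 1/d_i1 = 1/f₁ − 1/d_o1 = 1/(35.8) − 1/(19.0) = -0.02470, so d_i1 = -40.49 cm.
The intermediate image is 40.49 cm to the left of lens 1 (virtual), which is 67.0 − (-40.49) = 107.5 cm to the left of lens 2, so d_o2 = +107.5 cm.
Lens 2: 1/d_i2 = 1/f₂ − 1/d_o2 = 1/(17.8) − 1/(107.5) = 0.04688, so d_i2 = 21.3 cm.
The final image is real, 21.3 cm to the right of lens 2 (overall magnification ≈ -0.42).

21.3 cm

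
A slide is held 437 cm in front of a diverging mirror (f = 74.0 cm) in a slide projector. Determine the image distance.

63.3 cm

For a diverging mirror, f = -74.0 cm.
Mirror equation: 1/s_i = 1/f − 1/s_o = 1/(-74.00) − 1/(437) = -0.01351 − 0.002288 = -0.01580, so s_i = -63.3 cm.
The image is virtual, upright and reduced, behind the mirror.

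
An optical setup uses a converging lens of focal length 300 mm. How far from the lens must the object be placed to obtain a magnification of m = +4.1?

227 mm

m = −d_i/d_o ⇒ d_i = −m·d_o.
1/f = 1/d_o + 1/d_i = 1/d_o − 1/(m·d_o) = (1 − 1/m)/d_o, so d_o = f(1 − 1/m) = (300.0)(1 − 1/(+4.1)) = 227 mm.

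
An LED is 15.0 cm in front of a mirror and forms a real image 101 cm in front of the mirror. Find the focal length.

f = 13.1 cm (concave)

Real image ⇒ d_i = +101 cm.
1/f = 1/d_o + 1/d_i = 1/(15.0) + 1/(101) = 0.07657, so f = 13.1 cm.
Since f is positive, the mirror is concave.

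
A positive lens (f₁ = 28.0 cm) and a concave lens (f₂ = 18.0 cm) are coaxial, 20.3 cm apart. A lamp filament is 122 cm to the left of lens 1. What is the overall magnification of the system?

Lens 1: 1/d_i1 = 1/(28.0) − 1/(122) = 0.02752, so d_i1 = 36.34 cm; m₁ = −d_i1/d_o1 = -0.2979.
d_o2 = 20.3 − (36.34) = -16.04 cm (virtual object).
f₂ = −18.0 cm (diverging).
Lens 2: 1/d_i2 = 1/(-18.0) − 1/(-16.04) = 0.006789, so d_i2 = 147.3 cm; m₂ = −d_i2/d_o2 = +9.184.
m = m₁·m₂ = (-0.2979)(+9.184) = -2.74.

m = -2.74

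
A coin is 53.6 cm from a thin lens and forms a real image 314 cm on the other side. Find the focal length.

Real image ⇒ d_i = +314 cm.
1/f = 1/d_o + 1/d_i = 1/(53.6) + 1/(314) = 0.02184, so f = 45.8 cm.
Since f is positive, the thin lens is converging.

f = 45.8 cm (converging)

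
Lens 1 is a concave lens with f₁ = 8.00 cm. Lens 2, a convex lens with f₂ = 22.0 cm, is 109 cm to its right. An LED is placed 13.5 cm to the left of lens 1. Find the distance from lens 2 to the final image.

Lens 1 is diverging, so f₁ = −8.00 cm.
Lens 1: 1/d_i1 = 1/f₁ − 1/d_o1 = 1/(-8.00) − 1/(13.5) = -0.1991, so d_i1 = -5.023 cm.
The intermediate image is 5.023 cm to the left of lens 1 (virtual), which is 109 − (-5.023) = 114.0 cm to the left of lens 2, so d_o2 = +114.0 cm.
Lens 2: 1/d_i2 = 1/f₂ − 1/d_o2 = 1/(22.0) − 1/(114.0) = 0.03668, so d_i2 = 27.3 cm.
The final image is real, 27.3 cm to the right of lens 2 (overall magnification ≈ -0.089).

27.3 cm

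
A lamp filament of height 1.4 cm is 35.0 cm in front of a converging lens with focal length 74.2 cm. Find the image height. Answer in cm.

1/d_i = 1/f − 1/d_o = 1/(74.20) − 1/(35.0) = -0.01509, so d_i = -66.25 cm.
m = −d_i/d_o = +1.893.
|h_i| = |m|·h_o = 1.893 × 1.4 = 2.65 cm. The image is virtual, upright and enlarged, on the same side as the object.

2.65 cm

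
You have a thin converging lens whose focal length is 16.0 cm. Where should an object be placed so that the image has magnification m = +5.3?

13.0 cm

m = −d_i/d_o ⇒ d_i = −m·d_o.
1/f = 1/d_o + 1/d_i = 1/d_o − 1/(m·d_o) = (1 − 1/m)/d_o, so d_o = f(1 − 1/m) = (16.00)(1 − 1/(+5.3)) = 13.0 cm.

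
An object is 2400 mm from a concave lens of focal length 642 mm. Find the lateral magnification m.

For a concave lens, f = -642 mm.
1/d_i = 1/f − 1/d_o = 1/(-642.0) − 1/(2400) = -0.001974, so d_i = -506.5 mm.
m = −d_i/d_o = −(-506.5)/(2400) = +0.211.
The image is virtual, upright and reduced, on the same side as the object.

m = +0.211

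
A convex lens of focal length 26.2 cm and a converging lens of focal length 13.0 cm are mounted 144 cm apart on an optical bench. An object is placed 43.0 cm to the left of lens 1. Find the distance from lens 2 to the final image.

15.6 cm

Lens 1: 1/d_i1 = 1/f₁ − 1/d_o1 = 1/(26.2) − 1/(43.0) = 0.01491, so d_i1 = 67.06 cm.
The intermediate image is 67.06 cm to the right of lens 1, which is 144 − (67.06) = 76.94 cm to the left of lens 2, so d_o2 = +76.94 cm.
Lens 2: 1/d_i2 = 1/f₂ − 1/d_o2 = 1/(13.0) − 1/(76.94) = 0.06393, so d_i2 = 15.6 cm.
The final image is real, 15.6 cm to the right of lens 2 (overall magnification ≈ 0.32).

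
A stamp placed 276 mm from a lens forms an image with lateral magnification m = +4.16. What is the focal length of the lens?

m = −d_i/d_o ⇒ d_i = −m·d_o = −(+4.16)·(276) = -1148 mm.
1/f = 1/d_o + 1/d_i = 1/(276) + 1/(-1148) = 0.002752, so f = 363 mm.
Since f is positive, the lens is converging.

f = 363 mm (converging)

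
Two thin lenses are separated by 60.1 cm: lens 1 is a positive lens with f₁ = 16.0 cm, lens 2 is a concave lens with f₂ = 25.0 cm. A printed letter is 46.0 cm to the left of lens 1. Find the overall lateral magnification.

Lens 1: 1/d_i1 = 1/(16.0) − 1/(46.0) = 0.04076, so d_i1 = 24.53 cm; m₁ = −d_i1/d_o1 = -0.5333.
d_o2 = 60.1 − (24.53) = 35.57 cm.
f₂ = −25.0 cm (diverging).
Lens 2: 1/d_i2 = 1/(-25.0) − 1/(35.57) = -0.06811, so d_i2 = -14.68 cm; m₂ = −d_i2/d_o2 = +0.4127.
m = m₁·m₂ = (-0.5333)(+0.4127) = -0.220.

m = -0.220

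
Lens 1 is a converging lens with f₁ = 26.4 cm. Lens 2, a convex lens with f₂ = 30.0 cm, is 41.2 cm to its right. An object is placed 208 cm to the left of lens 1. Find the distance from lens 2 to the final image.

Lens 1: 1/d_i1 = 1/f₁ − 1/d_o1 = 1/(26.4) − 1/(208) = 0.03307, so d_i1 = 30.24 cm.
The intermediate image is 30.24 cm to the right of lens 1, which is 41.2 − (30.24) = 10.96 cm to the left of lens 2, so d_o2 = +10.96 cm.
Lens 2: 1/d_i2 = 1/f₂ − 1/d_o2 = 1/(30.0) − 1/(10.96) = -0.05791, so d_i2 = -17.3 cm.
The final image is virtual, 17.3 cm to the left of lens 2 (overall magnification ≈ -0.23).

17.3 cm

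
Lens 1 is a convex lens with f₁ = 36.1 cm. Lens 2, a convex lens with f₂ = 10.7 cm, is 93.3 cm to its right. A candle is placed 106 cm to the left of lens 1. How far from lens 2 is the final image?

Lens 1: 1/d_i1 = 1/f₁ − 1/d_o1 = 1/(36.1) − 1/(106) = 0.01827, so d_i1 = 54.74 cm.
The intermediate image is 54.74 cm to the right of lens 1, which is 93.3 − (54.74) = 38.56 cm to the left of lens 2, so d_o2 = +38.56 cm.
Lens 2: 1/d_i2 = 1/f₂ − 1/d_o2 = 1/(10.7) − 1/(38.56) = 0.06752, so d_i2 = 14.8 cm.
The final image is real, 14.8 cm to the right of lens 2 (overall magnification ≈ 0.20).

14.8 cm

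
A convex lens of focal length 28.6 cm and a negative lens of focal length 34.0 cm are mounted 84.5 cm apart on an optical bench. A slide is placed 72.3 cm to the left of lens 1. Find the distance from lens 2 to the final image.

Lens 1: 1/d_i1 = 1/f₁ − 1/d_o1 = 1/(28.6) − 1/(72.3) = 0.02113, so d_i1 = 47.32 cm.
The intermediate image is 47.32 cm to the right of lens 1, which is 84.5 − (47.32) = 37.18 cm to the left of lens 2, so d_o2 = +37.18 cm.
Lens 2 is diverging, so f₂ = −34.0 cm.
Lens 2: 1/d_i2 = 1/f₂ − 1/d_o2 = 1/(-34.0) − 1/(37.18) = -0.05631, so d_i2 = -17.8 cm.
The final image is virtual, 17.8 cm to the left of lens 2 (overall magnification ≈ -0.31).

17.8 cm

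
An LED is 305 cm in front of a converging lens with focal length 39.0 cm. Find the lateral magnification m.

1/d_i = 1/f − 1/d_o = 1/(39.00) − 1/(305) = 0.02236, so d_i = 44.72 cm.
m = −d_i/d_o = −(44.72)/(305) = -0.147.
The image is real, inverted and reduced, on the far side of the lens.

m = -0.147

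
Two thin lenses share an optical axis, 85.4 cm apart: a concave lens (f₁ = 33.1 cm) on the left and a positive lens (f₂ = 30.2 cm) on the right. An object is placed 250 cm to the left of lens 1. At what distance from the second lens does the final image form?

41.0 cm

Lens 1 is diverging, so f₁ = −33.1 cm.
Lens 1: 1/d_i1 = 1/f₁ − 1/d_o1 = 1/(-33.1) − 1/(250) = -0.03421, so d_i1 = -29.23 cm.
The intermediate image is 29.23 cm to the left of lens 1 (virtual), which is 85.4 − (-29.23) = 114.6 cm to the left of lens 2, so d_o2 = +114.6 cm.
Lens 2: 1/d_i2 = 1/f₂ − 1/d_o2 = 1/(30.2) − 1/(114.6) = 0.02439, so d_i2 = 41.0 cm.
The final image is real, 41.0 cm to the right of lens 2 (overall magnification ≈ -0.042).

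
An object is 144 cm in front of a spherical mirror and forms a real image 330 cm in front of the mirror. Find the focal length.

Real image ⇒ d_i = +330 cm.
1/f = 1/d_o + 1/d_i = 1/(144) + 1/(330) = 0.009975, so f = 100 cm.
Since f is positive, the spherical mirror is concave.

f = 100 cm (concave)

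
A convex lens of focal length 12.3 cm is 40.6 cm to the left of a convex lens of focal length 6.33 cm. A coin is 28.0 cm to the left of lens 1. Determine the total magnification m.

m = +0.402

Lens 1: 1/d_i1 = 1/(12.3) − 1/(28.0) = 0.04559, so d_i1 = 21.94 cm; m₁ = −d_i1/d_o1 = -0.7836.
d_o2 = 40.6 − (21.94) = 18.66 cm.
Lens 2: 1/d_i2 = 1/(6.33) − 1/(18.66) = 0.1044, so d_i2 = 9.580 cm; m₂ = −d_i2/d_o2 = -0.5134.
m = m₁·m₂ = (-0.7836)(-0.5134) = +0.402.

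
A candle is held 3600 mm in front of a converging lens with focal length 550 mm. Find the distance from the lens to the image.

Thin-lens equation: 1/s_i = 1/f − 1/s_o = 1/(550.0) − 1/(3600) = 0.001818 − 0.0002778 = 0.001540, so s_i = 649 mm.
The image is real, inverted and reduced, on the far side of the lens.

649 mm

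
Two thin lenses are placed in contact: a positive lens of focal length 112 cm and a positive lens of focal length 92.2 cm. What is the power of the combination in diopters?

P = +1.98 D

P₁ = 1/f₁ = 1/(1.12 m) = +0.8929 D; P₂ = 1/f₂ = 1/(0.922 m) = +1.085 D.
For thin lenses in contact, P = P₁ + P₂ = (+0.8929) + (+1.085) = +1.98 D.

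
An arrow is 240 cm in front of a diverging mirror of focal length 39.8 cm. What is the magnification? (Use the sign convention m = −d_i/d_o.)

m = +0.142

For a diverging mirror, f = -39.8 cm.
1/d_i = 1/f − 1/d_o = 1/(-39.80) − 1/(240) = -0.02929, so d_i = -34.14 cm.
m = −d_i/d_o = −(-34.14)/(240) = +0.142.
The image is virtual, upright and reduced, behind the mirror.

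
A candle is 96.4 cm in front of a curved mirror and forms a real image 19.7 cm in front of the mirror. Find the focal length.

Real image ⇒ d_i = +19.7 cm.
1/f = 1/d_o + 1/d_i = 1/(96.4) + 1/(19.7) = 0.06113, so f = 16.4 cm.
Since f is positive, the curved mirror is concave.

f = 16.4 cm (concave)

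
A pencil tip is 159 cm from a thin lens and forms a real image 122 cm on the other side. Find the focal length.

Real image ⇒ d_i = +122 cm.
1/f = 1/d_o + 1/d_i = 1/(159) + 1/(122) = 0.01449, so f = 69.0 cm.
Since f is positive, the thin lens is converging.

f = 69.0 cm (converging)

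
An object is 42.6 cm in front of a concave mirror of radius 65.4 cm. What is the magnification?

m = -3.30

f = R/2 = 65.4/2 = 32.70 cm.
1/d_i = 1/f − 1/d_o = 1/(32.70) − 1/(42.6) = 0.007107, so d_i = 140.7 cm.
m = −d_i/d_o = −(140.7)/(42.6) = -3.30.
The image is real, inverted and enlarged, in front of the mirror.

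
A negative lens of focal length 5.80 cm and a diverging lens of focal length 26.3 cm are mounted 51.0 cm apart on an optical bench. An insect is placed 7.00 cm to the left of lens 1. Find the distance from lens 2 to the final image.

Lens 1 is diverging, so f₁ = −5.80 cm.
Lens 1: 1/d_i1 = 1/f₁ − 1/d_o1 = 1/(-5.80) − 1/(7.00) = -0.3153, so d_i1 = -3.172 cm.
The intermediate image is 3.172 cm to the left of lens 1 (virtual), which is 51.0 − (-3.172) = 54.17 cm to the left of lens 2, so d_o2 = +54.17 cm.
Lens 2 is diverging, so f₂ = −26.3 cm.
Lens 2: 1/d_i2 = 1/f₂ − 1/d_o2 = 1/(-26.3) − 1/(54.17) = -0.05648, so d_i2 = -17.7 cm.
The final image is virtual, 17.7 cm to the left of lens 2 (overall magnification ≈ 0.15).

17.7 cm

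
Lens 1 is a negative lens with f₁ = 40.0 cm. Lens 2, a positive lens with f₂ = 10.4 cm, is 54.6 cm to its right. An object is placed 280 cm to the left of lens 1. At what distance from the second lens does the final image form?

Lens 1 is diverging, so f₁ = −40.0 cm.
Lens 1: 1/d_i1 = 1/f₁ − 1/d_o1 = 1/(-40.0) − 1/(280) = -0.02857, so d_i1 = -35.00 cm.
The intermediate image is 35.00 cm to the left of lens 1 (virtual), which is 54.6 − (-35.00) = 89.60 cm to the left of lens 2, so d_o2 = +89.60 cm.
Lens 2: 1/d_i2 = 1/f₂ − 1/d_o2 = 1/(10.4) − 1/(89.60) = 0.08499, so d_i2 = 11.8 cm.
The final image is real, 11.8 cm to the right of lens 2 (overall magnification ≈ -0.016).

11.8 cm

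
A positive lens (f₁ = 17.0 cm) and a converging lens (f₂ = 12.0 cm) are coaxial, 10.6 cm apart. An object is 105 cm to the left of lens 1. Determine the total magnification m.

m = -0.107

Lens 1: 1/d_i1 = 1/(17.0) − 1/(105) = 0.04930, so d_i1 = 20.28 cm; m₁ = −d_i1/d_o1 = -0.1931.
d_o2 = 10.6 − (20.28) = -9.680 cm (virtual object).
Lens 2: 1/d_i2 = 1/(12.0) − 1/(-9.680) = 0.1866, so d_i2 = 5.358 cm; m₂ = −d_i2/d_o2 = +0.5535.
m = m₁·m₂ = (-0.1931)(+0.5535) = -0.107.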